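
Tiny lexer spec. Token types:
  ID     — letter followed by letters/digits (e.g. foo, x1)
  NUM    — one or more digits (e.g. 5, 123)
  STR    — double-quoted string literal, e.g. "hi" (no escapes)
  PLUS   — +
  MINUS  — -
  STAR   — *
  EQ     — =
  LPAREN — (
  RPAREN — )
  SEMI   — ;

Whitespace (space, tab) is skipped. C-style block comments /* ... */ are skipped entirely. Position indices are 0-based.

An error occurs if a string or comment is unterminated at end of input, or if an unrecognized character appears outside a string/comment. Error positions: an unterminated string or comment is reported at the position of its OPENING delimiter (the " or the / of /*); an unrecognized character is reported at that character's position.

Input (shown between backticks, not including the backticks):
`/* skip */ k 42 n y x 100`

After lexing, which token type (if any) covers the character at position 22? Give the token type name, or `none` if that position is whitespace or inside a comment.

pos=0: enter COMMENT mode (saw '/*')
exit COMMENT mode (now at pos=10)
pos=11: emit ID 'k' (now at pos=12)
pos=13: emit NUM '42' (now at pos=15)
pos=16: emit ID 'n' (now at pos=17)
pos=18: emit ID 'y' (now at pos=19)
pos=20: emit ID 'x' (now at pos=21)
pos=22: emit NUM '100' (now at pos=25)
DONE. 6 tokens: [ID, NUM, ID, ID, ID, NUM]
Position 22: char is '1' -> NUM

Answer: NUM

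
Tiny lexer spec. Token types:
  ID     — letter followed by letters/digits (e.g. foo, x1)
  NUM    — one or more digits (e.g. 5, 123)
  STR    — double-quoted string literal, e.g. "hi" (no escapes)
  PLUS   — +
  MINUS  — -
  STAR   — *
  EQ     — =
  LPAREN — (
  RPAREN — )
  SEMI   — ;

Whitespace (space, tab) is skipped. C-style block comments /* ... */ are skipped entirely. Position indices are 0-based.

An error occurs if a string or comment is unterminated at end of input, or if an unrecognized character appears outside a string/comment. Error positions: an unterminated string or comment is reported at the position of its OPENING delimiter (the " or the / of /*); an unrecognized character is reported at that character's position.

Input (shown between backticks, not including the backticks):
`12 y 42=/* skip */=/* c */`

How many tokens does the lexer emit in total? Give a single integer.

Answer: 5

Derivation:
pos=0: emit NUM '12' (now at pos=2)
pos=3: emit ID 'y' (now at pos=4)
pos=5: emit NUM '42' (now at pos=7)
pos=7: emit EQ '='
pos=8: enter COMMENT mode (saw '/*')
exit COMMENT mode (now at pos=18)
pos=18: emit EQ '='
pos=19: enter COMMENT mode (saw '/*')
exit COMMENT mode (now at pos=26)
DONE. 5 tokens: [NUM, ID, NUM, EQ, EQ]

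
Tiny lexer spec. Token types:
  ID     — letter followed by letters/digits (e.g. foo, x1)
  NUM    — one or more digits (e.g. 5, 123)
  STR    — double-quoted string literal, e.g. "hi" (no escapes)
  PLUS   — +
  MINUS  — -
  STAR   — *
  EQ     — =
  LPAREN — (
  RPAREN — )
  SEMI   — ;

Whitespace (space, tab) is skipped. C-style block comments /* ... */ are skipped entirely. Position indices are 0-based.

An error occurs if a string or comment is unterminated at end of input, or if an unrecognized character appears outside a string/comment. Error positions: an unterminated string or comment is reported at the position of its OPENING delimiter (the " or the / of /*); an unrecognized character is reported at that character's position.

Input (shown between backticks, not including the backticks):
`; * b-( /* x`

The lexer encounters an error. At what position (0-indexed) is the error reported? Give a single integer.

pos=0: emit SEMI ';'
pos=2: emit STAR '*'
pos=4: emit ID 'b' (now at pos=5)
pos=5: emit MINUS '-'
pos=6: emit LPAREN '('
pos=8: enter COMMENT mode (saw '/*')
pos=8: ERROR — unterminated comment (reached EOF)

Answer: 8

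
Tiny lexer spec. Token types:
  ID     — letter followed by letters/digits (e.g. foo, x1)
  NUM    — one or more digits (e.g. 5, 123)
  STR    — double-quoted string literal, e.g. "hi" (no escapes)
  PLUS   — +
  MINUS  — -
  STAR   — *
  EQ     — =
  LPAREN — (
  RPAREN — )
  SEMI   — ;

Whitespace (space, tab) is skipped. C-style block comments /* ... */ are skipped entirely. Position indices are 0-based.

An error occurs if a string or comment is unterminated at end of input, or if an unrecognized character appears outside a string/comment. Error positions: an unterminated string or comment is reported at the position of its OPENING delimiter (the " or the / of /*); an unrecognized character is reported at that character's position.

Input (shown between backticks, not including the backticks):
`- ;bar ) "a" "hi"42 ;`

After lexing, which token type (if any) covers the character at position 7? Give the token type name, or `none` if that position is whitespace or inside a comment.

pos=0: emit MINUS '-'
pos=2: emit SEMI ';'
pos=3: emit ID 'bar' (now at pos=6)
pos=7: emit RPAREN ')'
pos=9: enter STRING mode
pos=9: emit STR "a" (now at pos=12)
pos=13: enter STRING mode
pos=13: emit STR "hi" (now at pos=17)
pos=17: emit NUM '42' (now at pos=19)
pos=20: emit SEMI ';'
DONE. 8 tokens: [MINUS, SEMI, ID, RPAREN, STR, STR, NUM, SEMI]
Position 7: char is ')' -> RPAREN

Answer: RPAREN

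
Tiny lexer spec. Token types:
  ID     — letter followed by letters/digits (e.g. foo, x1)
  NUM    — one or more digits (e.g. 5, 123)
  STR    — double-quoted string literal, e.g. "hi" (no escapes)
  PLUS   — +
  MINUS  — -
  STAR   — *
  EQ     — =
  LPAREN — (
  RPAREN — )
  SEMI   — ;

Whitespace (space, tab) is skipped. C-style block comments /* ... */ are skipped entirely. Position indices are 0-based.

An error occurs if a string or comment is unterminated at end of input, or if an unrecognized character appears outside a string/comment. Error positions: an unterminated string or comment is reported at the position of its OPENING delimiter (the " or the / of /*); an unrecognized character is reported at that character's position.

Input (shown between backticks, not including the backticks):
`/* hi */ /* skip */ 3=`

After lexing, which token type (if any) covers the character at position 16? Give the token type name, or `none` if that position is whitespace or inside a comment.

Answer: none

Derivation:
pos=0: enter COMMENT mode (saw '/*')
exit COMMENT mode (now at pos=8)
pos=9: enter COMMENT mode (saw '/*')
exit COMMENT mode (now at pos=19)
pos=20: emit NUM '3' (now at pos=21)
pos=21: emit EQ '='
DONE. 2 tokens: [NUM, EQ]
Position 16: char is ' ' -> none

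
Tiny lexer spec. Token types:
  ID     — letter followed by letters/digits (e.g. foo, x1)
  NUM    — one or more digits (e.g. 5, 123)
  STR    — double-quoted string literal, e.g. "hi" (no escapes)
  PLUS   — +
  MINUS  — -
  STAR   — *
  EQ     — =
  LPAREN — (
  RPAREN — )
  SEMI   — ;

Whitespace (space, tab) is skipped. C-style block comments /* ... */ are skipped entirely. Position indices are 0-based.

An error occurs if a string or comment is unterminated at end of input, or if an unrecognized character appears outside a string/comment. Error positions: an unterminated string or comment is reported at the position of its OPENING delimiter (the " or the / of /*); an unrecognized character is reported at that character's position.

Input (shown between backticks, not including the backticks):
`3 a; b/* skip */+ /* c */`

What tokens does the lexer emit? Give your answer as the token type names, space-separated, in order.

pos=0: emit NUM '3' (now at pos=1)
pos=2: emit ID 'a' (now at pos=3)
pos=3: emit SEMI ';'
pos=5: emit ID 'b' (now at pos=6)
pos=6: enter COMMENT mode (saw '/*')
exit COMMENT mode (now at pos=16)
pos=16: emit PLUS '+'
pos=18: enter COMMENT mode (saw '/*')
exit COMMENT mode (now at pos=25)
DONE. 5 tokens: [NUM, ID, SEMI, ID, PLUS]

Answer: NUM ID SEMI ID PLUS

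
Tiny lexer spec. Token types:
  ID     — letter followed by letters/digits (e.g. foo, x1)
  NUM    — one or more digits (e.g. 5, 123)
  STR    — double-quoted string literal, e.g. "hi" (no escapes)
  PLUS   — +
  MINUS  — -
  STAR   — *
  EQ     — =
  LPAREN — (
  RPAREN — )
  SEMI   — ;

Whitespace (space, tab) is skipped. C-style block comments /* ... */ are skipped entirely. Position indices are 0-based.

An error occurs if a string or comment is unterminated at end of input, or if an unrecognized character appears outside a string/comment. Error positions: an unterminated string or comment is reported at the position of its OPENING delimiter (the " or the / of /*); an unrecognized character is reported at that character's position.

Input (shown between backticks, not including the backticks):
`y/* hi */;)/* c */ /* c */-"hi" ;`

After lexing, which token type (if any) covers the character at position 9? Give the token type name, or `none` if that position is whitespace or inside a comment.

pos=0: emit ID 'y' (now at pos=1)
pos=1: enter COMMENT mode (saw '/*')
exit COMMENT mode (now at pos=9)
pos=9: emit SEMI ';'
pos=10: emit RPAREN ')'
pos=11: enter COMMENT mode (saw '/*')
exit COMMENT mode (now at pos=18)
pos=19: enter COMMENT mode (saw '/*')
exit COMMENT mode (now at pos=26)
pos=26: emit MINUS '-'
pos=27: enter STRING mode
pos=27: emit STR "hi" (now at pos=31)
pos=32: emit SEMI ';'
DONE. 6 tokens: [ID, SEMI, RPAREN, MINUS, STR, SEMI]
Position 9: char is ';' -> SEMI

Answer: SEMI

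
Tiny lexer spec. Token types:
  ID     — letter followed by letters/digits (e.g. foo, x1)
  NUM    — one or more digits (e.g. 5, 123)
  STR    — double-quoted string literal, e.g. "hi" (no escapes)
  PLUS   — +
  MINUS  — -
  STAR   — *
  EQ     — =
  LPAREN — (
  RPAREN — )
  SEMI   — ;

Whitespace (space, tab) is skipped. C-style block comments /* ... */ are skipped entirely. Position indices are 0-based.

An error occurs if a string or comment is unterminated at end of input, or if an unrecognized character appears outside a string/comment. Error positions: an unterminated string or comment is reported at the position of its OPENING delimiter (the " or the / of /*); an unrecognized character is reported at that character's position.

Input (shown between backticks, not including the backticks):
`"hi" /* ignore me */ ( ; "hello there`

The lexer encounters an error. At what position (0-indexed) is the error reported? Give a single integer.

pos=0: enter STRING mode
pos=0: emit STR "hi" (now at pos=4)
pos=5: enter COMMENT mode (saw '/*')
exit COMMENT mode (now at pos=20)
pos=21: emit LPAREN '('
pos=23: emit SEMI ';'
pos=25: enter STRING mode
pos=25: ERROR — unterminated string

Answer: 25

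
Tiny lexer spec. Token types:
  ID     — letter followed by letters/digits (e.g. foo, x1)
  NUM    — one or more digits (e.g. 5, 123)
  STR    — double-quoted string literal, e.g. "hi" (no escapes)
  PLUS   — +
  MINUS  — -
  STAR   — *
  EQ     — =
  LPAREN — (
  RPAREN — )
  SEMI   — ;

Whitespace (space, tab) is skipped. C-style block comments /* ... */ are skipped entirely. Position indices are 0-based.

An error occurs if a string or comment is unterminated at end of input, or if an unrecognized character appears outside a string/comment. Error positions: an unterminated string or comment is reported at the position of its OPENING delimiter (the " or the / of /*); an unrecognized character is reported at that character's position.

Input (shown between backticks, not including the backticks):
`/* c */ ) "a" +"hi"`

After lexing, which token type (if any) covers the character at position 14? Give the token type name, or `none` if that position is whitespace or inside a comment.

Answer: PLUS

Derivation:
pos=0: enter COMMENT mode (saw '/*')
exit COMMENT mode (now at pos=7)
pos=8: emit RPAREN ')'
pos=10: enter STRING mode
pos=10: emit STR "a" (now at pos=13)
pos=14: emit PLUS '+'
pos=15: enter STRING mode
pos=15: emit STR "hi" (now at pos=19)
DONE. 4 tokens: [RPAREN, STR, PLUS, STR]
Position 14: char is '+' -> PLUS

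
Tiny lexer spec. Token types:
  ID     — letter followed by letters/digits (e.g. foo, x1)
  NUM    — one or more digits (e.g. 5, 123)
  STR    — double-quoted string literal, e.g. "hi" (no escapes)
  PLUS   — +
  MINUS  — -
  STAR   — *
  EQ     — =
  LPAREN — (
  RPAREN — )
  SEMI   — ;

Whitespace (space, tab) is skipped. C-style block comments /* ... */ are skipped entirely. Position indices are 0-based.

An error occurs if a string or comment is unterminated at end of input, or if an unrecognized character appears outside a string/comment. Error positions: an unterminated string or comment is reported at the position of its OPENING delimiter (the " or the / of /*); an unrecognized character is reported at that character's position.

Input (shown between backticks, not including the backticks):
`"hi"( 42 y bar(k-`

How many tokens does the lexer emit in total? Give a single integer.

Answer: 8

Derivation:
pos=0: enter STRING mode
pos=0: emit STR "hi" (now at pos=4)
pos=4: emit LPAREN '('
pos=6: emit NUM '42' (now at pos=8)
pos=9: emit ID 'y' (now at pos=10)
pos=11: emit ID 'bar' (now at pos=14)
pos=14: emit LPAREN '('
pos=15: emit ID 'k' (now at pos=16)
pos=16: emit MINUS '-'
DONE. 8 tokens: [STR, LPAREN, NUM, ID, ID, LPAREN, ID, MINUS]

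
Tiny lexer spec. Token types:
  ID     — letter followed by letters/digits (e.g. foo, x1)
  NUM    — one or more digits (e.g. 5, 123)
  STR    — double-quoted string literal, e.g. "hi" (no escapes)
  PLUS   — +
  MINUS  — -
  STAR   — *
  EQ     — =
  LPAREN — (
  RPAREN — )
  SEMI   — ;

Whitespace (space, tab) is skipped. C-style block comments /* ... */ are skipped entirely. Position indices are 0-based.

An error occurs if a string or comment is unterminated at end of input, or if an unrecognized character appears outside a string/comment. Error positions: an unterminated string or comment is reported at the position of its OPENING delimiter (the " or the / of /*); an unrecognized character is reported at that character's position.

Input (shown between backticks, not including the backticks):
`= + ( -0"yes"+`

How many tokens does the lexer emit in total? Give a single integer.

pos=0: emit EQ '='
pos=2: emit PLUS '+'
pos=4: emit LPAREN '('
pos=6: emit MINUS '-'
pos=7: emit NUM '0' (now at pos=8)
pos=8: enter STRING mode
pos=8: emit STR "yes" (now at pos=13)
pos=13: emit PLUS '+'
DONE. 7 tokens: [EQ, PLUS, LPAREN, MINUS, NUM, STR, PLUS]

Answer: 7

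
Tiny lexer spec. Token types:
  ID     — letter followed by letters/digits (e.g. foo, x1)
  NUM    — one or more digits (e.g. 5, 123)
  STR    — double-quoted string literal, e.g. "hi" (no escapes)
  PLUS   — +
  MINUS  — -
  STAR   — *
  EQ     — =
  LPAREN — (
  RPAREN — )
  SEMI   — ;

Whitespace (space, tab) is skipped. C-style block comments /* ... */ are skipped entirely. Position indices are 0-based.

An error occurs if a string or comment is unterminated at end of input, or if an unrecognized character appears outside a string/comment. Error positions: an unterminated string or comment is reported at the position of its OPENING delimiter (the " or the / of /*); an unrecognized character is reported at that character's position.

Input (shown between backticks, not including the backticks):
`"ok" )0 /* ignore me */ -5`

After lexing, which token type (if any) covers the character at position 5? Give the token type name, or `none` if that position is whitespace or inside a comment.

pos=0: enter STRING mode
pos=0: emit STR "ok" (now at pos=4)
pos=5: emit RPAREN ')'
pos=6: emit NUM '0' (now at pos=7)
pos=8: enter COMMENT mode (saw '/*')
exit COMMENT mode (now at pos=23)
pos=24: emit MINUS '-'
pos=25: emit NUM '5' (now at pos=26)
DONE. 5 tokens: [STR, RPAREN, NUM, MINUS, NUM]
Position 5: char is ')' -> RPAREN

Answer: RPAREN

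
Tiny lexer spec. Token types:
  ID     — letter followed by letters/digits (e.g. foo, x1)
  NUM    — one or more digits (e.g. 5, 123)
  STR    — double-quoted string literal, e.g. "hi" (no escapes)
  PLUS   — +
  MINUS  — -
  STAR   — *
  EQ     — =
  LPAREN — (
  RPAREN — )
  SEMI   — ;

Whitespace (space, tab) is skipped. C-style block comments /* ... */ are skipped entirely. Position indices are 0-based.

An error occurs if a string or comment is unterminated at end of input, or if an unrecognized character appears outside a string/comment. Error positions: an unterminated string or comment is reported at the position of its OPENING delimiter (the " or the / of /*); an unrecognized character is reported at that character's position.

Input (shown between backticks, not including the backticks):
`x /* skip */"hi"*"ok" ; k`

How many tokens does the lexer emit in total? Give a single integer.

Answer: 6

Derivation:
pos=0: emit ID 'x' (now at pos=1)
pos=2: enter COMMENT mode (saw '/*')
exit COMMENT mode (now at pos=12)
pos=12: enter STRING mode
pos=12: emit STR "hi" (now at pos=16)
pos=16: emit STAR '*'
pos=17: enter STRING mode
pos=17: emit STR "ok" (now at pos=21)
pos=22: emit SEMI ';'
pos=24: emit ID 'k' (now at pos=25)
DONE. 6 tokens: [ID, STR, STAR, STR, SEMI, ID]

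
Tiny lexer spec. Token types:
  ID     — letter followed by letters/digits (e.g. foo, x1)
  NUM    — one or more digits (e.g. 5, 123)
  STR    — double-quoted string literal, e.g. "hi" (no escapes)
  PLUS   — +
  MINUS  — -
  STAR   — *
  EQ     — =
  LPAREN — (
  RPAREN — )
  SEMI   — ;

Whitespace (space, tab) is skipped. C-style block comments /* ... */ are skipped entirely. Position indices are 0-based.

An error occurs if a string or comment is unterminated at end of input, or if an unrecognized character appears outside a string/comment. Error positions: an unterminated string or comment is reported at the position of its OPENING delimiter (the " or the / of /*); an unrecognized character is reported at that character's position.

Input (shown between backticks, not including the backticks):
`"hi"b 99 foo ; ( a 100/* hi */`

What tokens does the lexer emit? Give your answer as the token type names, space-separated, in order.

Answer: STR ID NUM ID SEMI LPAREN ID NUM

Derivation:
pos=0: enter STRING mode
pos=0: emit STR "hi" (now at pos=4)
pos=4: emit ID 'b' (now at pos=5)
pos=6: emit NUM '99' (now at pos=8)
pos=9: emit ID 'foo' (now at pos=12)
pos=13: emit SEMI ';'
pos=15: emit LPAREN '('
pos=17: emit ID 'a' (now at pos=18)
pos=19: emit NUM '100' (now at pos=22)
pos=22: enter COMMENT mode (saw '/*')
exit COMMENT mode (now at pos=30)
DONE. 8 tokens: [STR, ID, NUM, ID, SEMI, LPAREN, ID, NUM]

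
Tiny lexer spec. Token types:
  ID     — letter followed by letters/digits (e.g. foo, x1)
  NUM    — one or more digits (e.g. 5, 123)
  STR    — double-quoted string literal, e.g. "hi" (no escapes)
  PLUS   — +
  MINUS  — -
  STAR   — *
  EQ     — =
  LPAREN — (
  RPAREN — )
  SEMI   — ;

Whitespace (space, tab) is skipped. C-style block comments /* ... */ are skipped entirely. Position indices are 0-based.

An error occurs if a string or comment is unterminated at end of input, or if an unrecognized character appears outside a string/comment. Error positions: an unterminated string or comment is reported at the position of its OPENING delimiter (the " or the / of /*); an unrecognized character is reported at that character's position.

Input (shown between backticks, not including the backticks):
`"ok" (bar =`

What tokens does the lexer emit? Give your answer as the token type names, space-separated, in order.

Answer: STR LPAREN ID EQ

Derivation:
pos=0: enter STRING mode
pos=0: emit STR "ok" (now at pos=4)
pos=5: emit LPAREN '('
pos=6: emit ID 'bar' (now at pos=9)
pos=10: emit EQ '='
DONE. 4 tokens: [STR, LPAREN, ID, EQ]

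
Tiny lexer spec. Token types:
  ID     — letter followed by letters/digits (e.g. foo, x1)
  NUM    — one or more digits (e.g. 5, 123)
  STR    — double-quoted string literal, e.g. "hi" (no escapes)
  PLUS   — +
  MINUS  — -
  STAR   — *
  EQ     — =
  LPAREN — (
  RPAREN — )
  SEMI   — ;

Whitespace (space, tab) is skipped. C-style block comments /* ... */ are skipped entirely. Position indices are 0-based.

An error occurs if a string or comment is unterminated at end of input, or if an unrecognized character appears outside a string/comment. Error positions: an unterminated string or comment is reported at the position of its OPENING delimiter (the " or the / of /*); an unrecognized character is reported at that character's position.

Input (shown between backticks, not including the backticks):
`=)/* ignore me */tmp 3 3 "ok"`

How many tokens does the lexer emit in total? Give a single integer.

Answer: 6

Derivation:
pos=0: emit EQ '='
pos=1: emit RPAREN ')'
pos=2: enter COMMENT mode (saw '/*')
exit COMMENT mode (now at pos=17)
pos=17: emit ID 'tmp' (now at pos=20)
pos=21: emit NUM '3' (now at pos=22)
pos=23: emit NUM '3' (now at pos=24)
pos=25: enter STRING mode
pos=25: emit STR "ok" (now at pos=29)
DONE. 6 tokens: [EQ, RPAREN, ID, NUM, NUM, STR]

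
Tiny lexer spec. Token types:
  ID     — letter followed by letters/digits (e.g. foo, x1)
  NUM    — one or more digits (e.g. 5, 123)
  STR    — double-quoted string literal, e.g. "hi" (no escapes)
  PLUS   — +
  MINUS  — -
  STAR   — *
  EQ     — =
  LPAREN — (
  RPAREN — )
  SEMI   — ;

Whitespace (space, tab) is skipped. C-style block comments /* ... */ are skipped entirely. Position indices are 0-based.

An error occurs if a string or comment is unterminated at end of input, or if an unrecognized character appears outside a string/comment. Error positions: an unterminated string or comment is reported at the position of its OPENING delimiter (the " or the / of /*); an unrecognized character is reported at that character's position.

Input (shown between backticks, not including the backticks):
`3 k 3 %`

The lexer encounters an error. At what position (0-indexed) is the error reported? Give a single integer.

Answer: 6

Derivation:
pos=0: emit NUM '3' (now at pos=1)
pos=2: emit ID 'k' (now at pos=3)
pos=4: emit NUM '3' (now at pos=5)
pos=6: ERROR — unrecognized char '%'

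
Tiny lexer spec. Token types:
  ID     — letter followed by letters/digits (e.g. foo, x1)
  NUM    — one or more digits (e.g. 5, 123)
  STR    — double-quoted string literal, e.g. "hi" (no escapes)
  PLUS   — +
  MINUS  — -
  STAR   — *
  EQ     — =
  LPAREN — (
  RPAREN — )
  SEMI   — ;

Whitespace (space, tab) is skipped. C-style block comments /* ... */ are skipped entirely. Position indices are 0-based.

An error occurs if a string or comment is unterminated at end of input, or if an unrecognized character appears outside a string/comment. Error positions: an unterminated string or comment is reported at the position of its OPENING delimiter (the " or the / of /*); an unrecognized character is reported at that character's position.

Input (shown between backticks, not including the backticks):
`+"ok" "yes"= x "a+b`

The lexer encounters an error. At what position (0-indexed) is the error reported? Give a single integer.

pos=0: emit PLUS '+'
pos=1: enter STRING mode
pos=1: emit STR "ok" (now at pos=5)
pos=6: enter STRING mode
pos=6: emit STR "yes" (now at pos=11)
pos=11: emit EQ '='
pos=13: emit ID 'x' (now at pos=14)
pos=15: enter STRING mode
pos=15: ERROR — unterminated string

Answer: 15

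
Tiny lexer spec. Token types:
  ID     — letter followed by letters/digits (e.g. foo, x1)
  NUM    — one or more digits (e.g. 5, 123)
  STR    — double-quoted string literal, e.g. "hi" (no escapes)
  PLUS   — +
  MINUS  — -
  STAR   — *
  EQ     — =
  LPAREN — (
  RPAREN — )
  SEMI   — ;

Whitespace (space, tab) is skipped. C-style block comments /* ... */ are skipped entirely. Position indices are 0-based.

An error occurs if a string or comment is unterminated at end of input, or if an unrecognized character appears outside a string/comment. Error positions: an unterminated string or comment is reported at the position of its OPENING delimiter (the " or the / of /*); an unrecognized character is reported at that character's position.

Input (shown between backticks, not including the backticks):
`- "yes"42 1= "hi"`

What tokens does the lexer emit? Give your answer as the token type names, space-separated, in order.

pos=0: emit MINUS '-'
pos=2: enter STRING mode
pos=2: emit STR "yes" (now at pos=7)
pos=7: emit NUM '42' (now at pos=9)
pos=10: emit NUM '1' (now at pos=11)
pos=11: emit EQ '='
pos=13: enter STRING mode
pos=13: emit STR "hi" (now at pos=17)
DONE. 6 tokens: [MINUS, STR, NUM, NUM, EQ, STR]

Answer: MINUS STR NUM NUM EQ STR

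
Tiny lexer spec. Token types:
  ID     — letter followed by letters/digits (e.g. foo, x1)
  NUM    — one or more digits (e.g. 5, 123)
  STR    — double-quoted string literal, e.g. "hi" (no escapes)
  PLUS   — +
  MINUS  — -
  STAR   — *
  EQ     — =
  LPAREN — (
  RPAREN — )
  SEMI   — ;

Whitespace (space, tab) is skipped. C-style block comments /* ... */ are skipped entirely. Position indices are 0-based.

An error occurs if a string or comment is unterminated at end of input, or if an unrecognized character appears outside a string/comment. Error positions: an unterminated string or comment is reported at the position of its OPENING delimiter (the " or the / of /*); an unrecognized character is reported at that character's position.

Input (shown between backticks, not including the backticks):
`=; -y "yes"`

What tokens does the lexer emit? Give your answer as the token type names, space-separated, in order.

pos=0: emit EQ '='
pos=1: emit SEMI ';'
pos=3: emit MINUS '-'
pos=4: emit ID 'y' (now at pos=5)
pos=6: enter STRING mode
pos=6: emit STR "yes" (now at pos=11)
DONE. 5 tokens: [EQ, SEMI, MINUS, ID, STR]

Answer: EQ SEMI MINUS ID STR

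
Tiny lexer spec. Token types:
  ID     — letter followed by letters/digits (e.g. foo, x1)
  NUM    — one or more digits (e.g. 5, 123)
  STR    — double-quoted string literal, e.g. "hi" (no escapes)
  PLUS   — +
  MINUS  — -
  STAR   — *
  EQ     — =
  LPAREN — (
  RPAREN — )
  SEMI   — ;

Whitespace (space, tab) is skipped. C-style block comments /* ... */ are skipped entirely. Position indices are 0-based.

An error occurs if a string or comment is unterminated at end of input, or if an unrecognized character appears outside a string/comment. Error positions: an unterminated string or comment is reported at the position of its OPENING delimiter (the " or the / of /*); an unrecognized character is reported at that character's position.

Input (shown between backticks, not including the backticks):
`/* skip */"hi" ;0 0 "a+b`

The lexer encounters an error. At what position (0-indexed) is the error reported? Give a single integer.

Answer: 20

Derivation:
pos=0: enter COMMENT mode (saw '/*')
exit COMMENT mode (now at pos=10)
pos=10: enter STRING mode
pos=10: emit STR "hi" (now at pos=14)
pos=15: emit SEMI ';'
pos=16: emit NUM '0' (now at pos=17)
pos=18: emit NUM '0' (now at pos=19)
pos=20: enter STRING mode
pos=20: ERROR — unterminated string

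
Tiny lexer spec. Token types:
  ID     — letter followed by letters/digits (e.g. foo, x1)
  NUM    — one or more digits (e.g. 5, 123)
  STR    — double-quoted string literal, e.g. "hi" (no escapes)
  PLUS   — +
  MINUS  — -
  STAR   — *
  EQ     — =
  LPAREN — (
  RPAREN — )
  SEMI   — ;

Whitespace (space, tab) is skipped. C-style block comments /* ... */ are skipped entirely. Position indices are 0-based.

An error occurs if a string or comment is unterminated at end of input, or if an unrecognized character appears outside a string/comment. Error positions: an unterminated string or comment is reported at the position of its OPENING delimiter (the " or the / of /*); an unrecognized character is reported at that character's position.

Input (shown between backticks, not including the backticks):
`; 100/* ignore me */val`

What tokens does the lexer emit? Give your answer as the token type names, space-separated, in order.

Answer: SEMI NUM ID

Derivation:
pos=0: emit SEMI ';'
pos=2: emit NUM '100' (now at pos=5)
pos=5: enter COMMENT mode (saw '/*')
exit COMMENT mode (now at pos=20)
pos=20: emit ID 'val' (now at pos=23)
DONE. 3 tokens: [SEMI, NUM, ID]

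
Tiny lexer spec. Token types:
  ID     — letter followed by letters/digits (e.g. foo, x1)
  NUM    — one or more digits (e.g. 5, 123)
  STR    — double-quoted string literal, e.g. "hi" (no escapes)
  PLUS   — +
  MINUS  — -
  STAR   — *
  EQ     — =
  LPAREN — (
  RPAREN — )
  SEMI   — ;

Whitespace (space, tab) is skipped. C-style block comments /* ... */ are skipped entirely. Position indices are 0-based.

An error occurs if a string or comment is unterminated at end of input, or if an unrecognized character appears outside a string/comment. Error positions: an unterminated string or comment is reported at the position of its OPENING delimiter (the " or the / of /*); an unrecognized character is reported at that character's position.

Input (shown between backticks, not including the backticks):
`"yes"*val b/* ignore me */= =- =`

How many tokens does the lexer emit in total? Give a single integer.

Answer: 8

Derivation:
pos=0: enter STRING mode
pos=0: emit STR "yes" (now at pos=5)
pos=5: emit STAR '*'
pos=6: emit ID 'val' (now at pos=9)
pos=10: emit ID 'b' (now at pos=11)
pos=11: enter COMMENT mode (saw '/*')
exit COMMENT mode (now at pos=26)
pos=26: emit EQ '='
pos=28: emit EQ '='
pos=29: emit MINUS '-'
pos=31: emit EQ '='
DONE. 8 tokens: [STR, STAR, ID, ID, EQ, EQ, MINUS, EQ]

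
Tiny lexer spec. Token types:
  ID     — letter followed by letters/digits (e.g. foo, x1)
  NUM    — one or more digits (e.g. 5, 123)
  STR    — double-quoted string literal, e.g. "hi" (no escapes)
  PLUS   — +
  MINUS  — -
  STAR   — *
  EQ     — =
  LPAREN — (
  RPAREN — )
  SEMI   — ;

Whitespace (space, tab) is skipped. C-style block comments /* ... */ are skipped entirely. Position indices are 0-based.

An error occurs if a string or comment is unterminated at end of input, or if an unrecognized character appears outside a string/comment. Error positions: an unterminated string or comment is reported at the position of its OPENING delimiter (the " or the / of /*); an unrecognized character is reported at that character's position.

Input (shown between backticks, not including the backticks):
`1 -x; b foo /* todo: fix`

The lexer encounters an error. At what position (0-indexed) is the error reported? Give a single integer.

pos=0: emit NUM '1' (now at pos=1)
pos=2: emit MINUS '-'
pos=3: emit ID 'x' (now at pos=4)
pos=4: emit SEMI ';'
pos=6: emit ID 'b' (now at pos=7)
pos=8: emit ID 'foo' (now at pos=11)
pos=12: enter COMMENT mode (saw '/*')
pos=12: ERROR — unterminated comment (reached EOF)

Answer: 12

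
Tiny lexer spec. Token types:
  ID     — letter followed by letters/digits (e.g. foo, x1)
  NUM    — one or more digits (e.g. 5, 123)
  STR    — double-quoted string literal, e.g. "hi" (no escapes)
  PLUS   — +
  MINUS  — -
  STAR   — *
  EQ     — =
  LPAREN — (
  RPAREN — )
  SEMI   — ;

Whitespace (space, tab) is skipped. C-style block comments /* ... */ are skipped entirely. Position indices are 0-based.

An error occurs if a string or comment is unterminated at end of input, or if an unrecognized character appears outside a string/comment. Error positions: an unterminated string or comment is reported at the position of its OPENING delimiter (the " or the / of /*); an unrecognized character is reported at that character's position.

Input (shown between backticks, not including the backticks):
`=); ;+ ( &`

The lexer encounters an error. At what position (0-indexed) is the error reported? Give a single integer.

pos=0: emit EQ '='
pos=1: emit RPAREN ')'
pos=2: emit SEMI ';'
pos=4: emit SEMI ';'
pos=5: emit PLUS '+'
pos=7: emit LPAREN '('
pos=9: ERROR — unrecognized char '&'

Answer: 9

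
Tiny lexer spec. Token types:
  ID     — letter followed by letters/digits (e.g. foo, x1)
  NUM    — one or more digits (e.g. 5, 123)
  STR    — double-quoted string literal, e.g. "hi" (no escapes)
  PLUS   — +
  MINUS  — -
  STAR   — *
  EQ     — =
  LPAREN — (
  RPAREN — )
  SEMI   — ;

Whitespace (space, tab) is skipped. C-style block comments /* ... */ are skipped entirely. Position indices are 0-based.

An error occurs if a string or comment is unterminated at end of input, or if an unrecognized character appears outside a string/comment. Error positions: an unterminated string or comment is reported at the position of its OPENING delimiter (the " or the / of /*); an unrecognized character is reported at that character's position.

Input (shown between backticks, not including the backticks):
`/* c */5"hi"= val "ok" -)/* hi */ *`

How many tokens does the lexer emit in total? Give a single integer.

Answer: 8

Derivation:
pos=0: enter COMMENT mode (saw '/*')
exit COMMENT mode (now at pos=7)
pos=7: emit NUM '5' (now at pos=8)
pos=8: enter STRING mode
pos=8: emit STR "hi" (now at pos=12)
pos=12: emit EQ '='
pos=14: emit ID 'val' (now at pos=17)
pos=18: enter STRING mode
pos=18: emit STR "ok" (now at pos=22)
pos=23: emit MINUS '-'
pos=24: emit RPAREN ')'
pos=25: enter COMMENT mode (saw '/*')
exit COMMENT mode (now at pos=33)
pos=34: emit STAR '*'
DONE. 8 tokens: [NUM, STR, EQ, ID, STR, MINUS, RPAREN, STAR]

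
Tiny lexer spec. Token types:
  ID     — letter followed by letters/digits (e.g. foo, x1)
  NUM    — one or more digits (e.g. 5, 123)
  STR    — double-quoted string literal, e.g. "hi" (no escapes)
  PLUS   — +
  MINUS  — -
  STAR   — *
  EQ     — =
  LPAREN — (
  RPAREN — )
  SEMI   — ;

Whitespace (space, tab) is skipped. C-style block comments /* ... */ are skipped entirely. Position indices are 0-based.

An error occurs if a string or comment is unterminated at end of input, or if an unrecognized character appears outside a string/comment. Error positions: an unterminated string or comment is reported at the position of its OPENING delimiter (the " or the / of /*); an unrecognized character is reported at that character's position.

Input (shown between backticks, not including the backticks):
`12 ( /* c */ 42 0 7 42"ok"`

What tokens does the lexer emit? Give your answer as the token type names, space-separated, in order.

Answer: NUM LPAREN NUM NUM NUM NUM STR

Derivation:
pos=0: emit NUM '12' (now at pos=2)
pos=3: emit LPAREN '('
pos=5: enter COMMENT mode (saw '/*')
exit COMMENT mode (now at pos=12)
pos=13: emit NUM '42' (now at pos=15)
pos=16: emit NUM '0' (now at pos=17)
pos=18: emit NUM '7' (now at pos=19)
pos=20: emit NUM '42' (now at pos=22)
pos=22: enter STRING mode
pos=22: emit STR "ok" (now at pos=26)
DONE. 7 tokens: [NUM, LPAREN, NUM, NUM, NUM, NUM, STR]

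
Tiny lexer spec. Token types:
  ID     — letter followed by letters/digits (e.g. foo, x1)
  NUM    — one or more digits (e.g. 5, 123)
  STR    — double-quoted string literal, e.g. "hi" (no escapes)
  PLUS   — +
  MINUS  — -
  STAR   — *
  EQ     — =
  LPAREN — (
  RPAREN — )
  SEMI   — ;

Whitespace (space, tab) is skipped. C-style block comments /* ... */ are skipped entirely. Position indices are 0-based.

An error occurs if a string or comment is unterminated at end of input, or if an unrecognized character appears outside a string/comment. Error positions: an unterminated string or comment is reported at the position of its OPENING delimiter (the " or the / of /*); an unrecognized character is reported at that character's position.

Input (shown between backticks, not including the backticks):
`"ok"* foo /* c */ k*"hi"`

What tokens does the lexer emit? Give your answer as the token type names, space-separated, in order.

Answer: STR STAR ID ID STAR STR

Derivation:
pos=0: enter STRING mode
pos=0: emit STR "ok" (now at pos=4)
pos=4: emit STAR '*'
pos=6: emit ID 'foo' (now at pos=9)
pos=10: enter COMMENT mode (saw '/*')
exit COMMENT mode (now at pos=17)
pos=18: emit ID 'k' (now at pos=19)
pos=19: emit STAR '*'
pos=20: enter STRING mode
pos=20: emit STR "hi" (now at pos=24)
DONE. 6 tokens: [STR, STAR, ID, ID, STAR, STR]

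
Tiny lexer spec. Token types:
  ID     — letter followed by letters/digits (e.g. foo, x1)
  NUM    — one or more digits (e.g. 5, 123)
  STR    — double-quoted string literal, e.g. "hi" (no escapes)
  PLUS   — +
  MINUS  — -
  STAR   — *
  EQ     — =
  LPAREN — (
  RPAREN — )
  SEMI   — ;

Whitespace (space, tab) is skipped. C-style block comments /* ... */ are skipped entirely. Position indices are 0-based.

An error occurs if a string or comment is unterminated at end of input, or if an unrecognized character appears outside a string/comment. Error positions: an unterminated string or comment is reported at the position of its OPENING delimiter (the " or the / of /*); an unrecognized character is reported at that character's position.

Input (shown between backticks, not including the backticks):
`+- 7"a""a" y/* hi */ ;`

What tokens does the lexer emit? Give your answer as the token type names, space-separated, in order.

pos=0: emit PLUS '+'
pos=1: emit MINUS '-'
pos=3: emit NUM '7' (now at pos=4)
pos=4: enter STRING mode
pos=4: emit STR "a" (now at pos=7)
pos=7: enter STRING mode
pos=7: emit STR "a" (now at pos=10)
pos=11: emit ID 'y' (now at pos=12)
pos=12: enter COMMENT mode (saw '/*')
exit COMMENT mode (now at pos=20)
pos=21: emit SEMI ';'
DONE. 7 tokens: [PLUS, MINUS, NUM, STR, STR, ID, SEMI]

Answer: PLUS MINUS NUM STR STR ID SEMI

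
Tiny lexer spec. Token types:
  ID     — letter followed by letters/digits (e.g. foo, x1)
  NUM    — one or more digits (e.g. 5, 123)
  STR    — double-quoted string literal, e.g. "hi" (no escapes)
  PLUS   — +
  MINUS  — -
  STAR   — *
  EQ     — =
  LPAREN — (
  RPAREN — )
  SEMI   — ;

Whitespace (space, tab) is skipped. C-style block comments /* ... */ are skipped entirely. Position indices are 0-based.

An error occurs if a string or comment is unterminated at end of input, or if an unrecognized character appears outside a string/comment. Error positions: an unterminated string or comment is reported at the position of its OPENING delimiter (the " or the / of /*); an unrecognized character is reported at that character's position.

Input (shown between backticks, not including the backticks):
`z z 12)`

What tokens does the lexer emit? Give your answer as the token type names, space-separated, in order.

Answer: ID ID NUM RPAREN

Derivation:
pos=0: emit ID 'z' (now at pos=1)
pos=2: emit ID 'z' (now at pos=3)
pos=4: emit NUM '12' (now at pos=6)
pos=6: emit RPAREN ')'
DONE. 4 tokens: [ID, ID, NUM, RPAREN]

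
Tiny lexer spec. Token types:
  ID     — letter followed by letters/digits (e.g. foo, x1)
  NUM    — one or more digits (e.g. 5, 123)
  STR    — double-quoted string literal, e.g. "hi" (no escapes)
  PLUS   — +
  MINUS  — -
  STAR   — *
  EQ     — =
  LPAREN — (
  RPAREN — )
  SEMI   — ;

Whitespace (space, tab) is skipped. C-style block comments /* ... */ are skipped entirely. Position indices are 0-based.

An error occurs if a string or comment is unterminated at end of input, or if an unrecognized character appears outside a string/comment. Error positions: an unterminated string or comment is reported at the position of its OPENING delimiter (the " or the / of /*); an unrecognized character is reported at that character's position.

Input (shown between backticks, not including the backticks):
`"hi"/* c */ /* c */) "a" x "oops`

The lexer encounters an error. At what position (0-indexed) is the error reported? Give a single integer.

pos=0: enter STRING mode
pos=0: emit STR "hi" (now at pos=4)
pos=4: enter COMMENT mode (saw '/*')
exit COMMENT mode (now at pos=11)
pos=12: enter COMMENT mode (saw '/*')
exit COMMENT mode (now at pos=19)
pos=19: emit RPAREN ')'
pos=21: enter STRING mode
pos=21: emit STR "a" (now at pos=24)
pos=25: emit ID 'x' (now at pos=26)
pos=27: enter STRING mode
pos=27: ERROR — unterminated string

Answer: 27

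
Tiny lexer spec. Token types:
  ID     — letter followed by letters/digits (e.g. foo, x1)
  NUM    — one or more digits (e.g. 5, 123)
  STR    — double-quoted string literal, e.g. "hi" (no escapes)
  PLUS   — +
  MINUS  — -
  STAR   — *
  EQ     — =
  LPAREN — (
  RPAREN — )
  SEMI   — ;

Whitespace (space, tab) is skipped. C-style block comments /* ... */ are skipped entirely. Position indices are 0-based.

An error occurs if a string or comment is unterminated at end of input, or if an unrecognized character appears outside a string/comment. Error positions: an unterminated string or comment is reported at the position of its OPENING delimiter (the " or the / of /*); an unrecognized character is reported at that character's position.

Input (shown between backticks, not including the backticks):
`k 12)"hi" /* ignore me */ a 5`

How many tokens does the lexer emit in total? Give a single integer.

pos=0: emit ID 'k' (now at pos=1)
pos=2: emit NUM '12' (now at pos=4)
pos=4: emit RPAREN ')'
pos=5: enter STRING mode
pos=5: emit STR "hi" (now at pos=9)
pos=10: enter COMMENT mode (saw '/*')
exit COMMENT mode (now at pos=25)
pos=26: emit ID 'a' (now at pos=27)
pos=28: emit NUM '5' (now at pos=29)
DONE. 6 tokens: [ID, NUM, RPAREN, STR, ID, NUM]

Answer: 6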